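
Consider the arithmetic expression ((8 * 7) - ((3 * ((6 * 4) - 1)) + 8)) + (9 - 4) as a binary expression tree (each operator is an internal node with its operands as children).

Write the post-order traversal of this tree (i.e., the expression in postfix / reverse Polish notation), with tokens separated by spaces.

8 7 * 3 6 4 * 1 - * 8 + - 9 4 - +

Post-order on an expression tree gives postfix notation: for each operator, emit left operand, right operand, then the operator.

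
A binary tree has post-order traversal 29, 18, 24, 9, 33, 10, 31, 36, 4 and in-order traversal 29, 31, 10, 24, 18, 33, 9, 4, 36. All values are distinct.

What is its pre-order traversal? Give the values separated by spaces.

4 31 29 10 33 24 18 9 36

The last element of post-order is the root; it splits in-order into left and right subtrees.
Root 4: left subtree has 7 nodes {29, 31, 10, 24, 18, 33, 9}, right has 1 {36}.
  Root 31: left subtree has 1 node {29}, right has 5 {10, 24, 18, 33, 9}.
    Root 10: left subtree has 0 nodes { }, right has 4 {24, 18, 33, 9}.
      Root 33: left subtree has 2 nodes {24, 18}, right has 1 {9}.
        Root 24: left subtree has 0 nodes { }, right has 1 {18}.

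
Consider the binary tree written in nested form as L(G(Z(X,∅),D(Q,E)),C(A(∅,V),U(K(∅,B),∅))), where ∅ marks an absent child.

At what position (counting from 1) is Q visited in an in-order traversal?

4

In-order visits the left subtree, then the node, then the right subtree.
At L: go left to G.
  At G: go left to Z.
    At Z: go left to X.
      X is a leaf — visit X.
    Visit Z.
    At Z: no right child.
  Visit G.
  At G: go right to D.
    At D: go left to Q.
      Q is a leaf — visit Q.
    Visit D.
    At D: go right to E.
      E is a leaf — visit E.
Visit L.
At L: go right to C.
  At C: go left to A.
    At A: no left child.
    Visit A.
    At A: go right to V.
      V is a leaf — visit V.
  Visit C.
  At C: go right to U.
    At U: go left to K.
      At K: no left child.
      Visit K.
      At K: go right to B.
        B is a leaf — visit B.
    Visit U.
    At U: no right child.
Full in-order sequence: X, Z, G, Q, D, E, L, A, V, C, K, B, U.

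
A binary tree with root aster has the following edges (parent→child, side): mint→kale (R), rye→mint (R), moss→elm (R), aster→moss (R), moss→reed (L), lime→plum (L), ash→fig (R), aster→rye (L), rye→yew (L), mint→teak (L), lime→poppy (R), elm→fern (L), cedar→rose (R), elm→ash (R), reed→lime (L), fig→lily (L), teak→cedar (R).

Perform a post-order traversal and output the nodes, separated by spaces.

yew rose cedar teak kale mint rye plum poppy lime reed fern lily fig ash elm moss aster

Post-order visits the left subtree, then the right subtree, then the node.
At aster: go left to rye.
  At rye: go left to yew.
    yew is a leaf — visit yew.
  At rye: go right to mint.
    At mint: go left to teak.
      At teak: no left child.
      At teak: go right to cedar.
        At cedar: no left child.
        At cedar: go right to rose.
          rose is a leaf — visit rose.
        Visit cedar.
      Visit teak.
    At mint: go right to kale.
      kale is a leaf — visit kale.
    Visit mint.
  Visit rye.
At aster: go right to moss.
  At moss: go left to reed.
    At reed: go left to lime.
      At lime: go left to plum.
        plum is a leaf — visit plum.
      At lime: go right to poppy.
        poppy is a leaf — visit poppy.
      Visit lime.
    At reed: no right child.
    Visit reed.
  At moss: go right to elm.
    At elm: go left to fern.
      fern is a leaf — visit fern.
    At elm: go right to ash.
      At ash: no left child.
      At ash: go right to fig.
        At fig: go left to lily.
          lily is a leaf — visit lily.
        At fig: no right child.
        Visit fig.
      Visit ash.
    Visit elm.
  Visit moss.
Visit aster.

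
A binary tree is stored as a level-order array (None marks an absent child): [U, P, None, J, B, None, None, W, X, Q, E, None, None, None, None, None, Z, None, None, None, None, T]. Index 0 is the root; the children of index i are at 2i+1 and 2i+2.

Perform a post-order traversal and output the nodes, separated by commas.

Z, W, X, J, Q, T, E, B, P, U

Post-order visits the left subtree, then the right subtree, then the node.
At U: go left to P.
  At P: go left to J.
    At J: go left to W.
      At W: no left child.
      At W: go right to Z.
        Z is a leaf — visit Z.
      Visit W.
    At J: go right to X.
      X is a leaf — visit X.
    Visit J.
  At P: go right to B.
    At B: go left to Q.
      Q is a leaf — visit Q.
    At B: go right to E.
      At E: go left to T.
        T is a leaf — visit T.
      At E: no right child.
      Visit E.
    Visit B.
  Visit P.
At U: no right child.
Visit U.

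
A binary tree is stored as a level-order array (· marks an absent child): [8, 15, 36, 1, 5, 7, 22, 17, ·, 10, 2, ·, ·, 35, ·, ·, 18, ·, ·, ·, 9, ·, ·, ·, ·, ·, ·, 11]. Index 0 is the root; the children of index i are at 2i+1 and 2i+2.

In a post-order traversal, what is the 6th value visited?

Post-order visits the left subtree, then the right subtree, then the node.
At 8: go left to 15.
  At 15: go left to 1.
    At 1: go left to 17.
      At 17: no left child.
      At 17: go right to 18.
        18 is a leaf — visit 18.
      Visit 17.
    At 1: no right child.
    Visit 1.
  At 15: go right to 5.
    At 5: go left to 10.
      At 10: no left child.
      At 10: go right to 9.
        9 is a leaf — visit 9.
      Visit 10.
    At 5: go right to 2.
      2 is a leaf — visit 2.
    Visit 5.
  Visit 15.
At 8: go right to 36.
  At 36: go left to 7.
    7 is a leaf — visit 7.
  At 36: go right to 22.
    At 22: go left to 35.
      At 35: go left to 11.
        11 is a leaf — visit 11.
      At 35: no right child.
      Visit 35.
    At 22: no right child.
    Visit 22.
  Visit 36.
Visit 8.
Full post-order sequence: 18, 17, 1, 9, 10, 2, 5, 15, 7, 11, 35, 22, 36, 8.

2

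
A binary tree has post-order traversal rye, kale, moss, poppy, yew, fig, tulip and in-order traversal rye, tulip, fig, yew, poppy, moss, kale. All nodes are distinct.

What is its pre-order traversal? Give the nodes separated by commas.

The last element of post-order is the root; it splits in-order into left and right subtrees.
Root tulip: left subtree has 1 node {rye}, right has 5 {fig, yew, poppy, moss, kale}.
  Root fig: left subtree has 0 nodes { }, right has 4 {yew, poppy, moss, kale}.
    Root yew: left subtree has 0 nodes { }, right has 3 {poppy, moss, kale}.
      Root poppy: left subtree has 0 nodes { }, right has 2 {moss, kale}.
        Root moss: left subtree has 0 nodes { }, right has 1 {kale}.

tulip, rye, fig, yew, poppy, moss, kale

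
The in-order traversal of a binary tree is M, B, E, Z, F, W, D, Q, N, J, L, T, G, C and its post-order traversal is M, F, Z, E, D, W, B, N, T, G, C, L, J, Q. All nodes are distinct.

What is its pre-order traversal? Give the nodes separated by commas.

Q, B, M, W, E, Z, F, D, J, N, L, C, G, T

The last element of post-order is the root; it splits in-order into left and right subtrees.
Root Q: left subtree has 7 nodes {M, B, E, Z, F, W, D}, right has 6 {N, J, L, T, G, C}.
  Root B: left subtree has 1 node {M}, right has 5 {E, Z, F, W, D}.
    Root W: left subtree has 3 nodes {E, Z, F}, right has 1 {D}.
      Root E: left subtree has 0 nodes { }, right has 2 {Z, F}.
        Root Z: left subtree has 0 nodes { }, right has 1 {F}.
  Root J: left subtree has 1 node {N}, right has 4 {L, T, G, C}.
    Root L: left subtree has 0 nodes { }, right has 3 {T, G, C}.
      Root C: left subtree has 2 nodes {T, G}, right has 0 { }.
        Root G: left subtree has 1 node {T}, right has 0 { }.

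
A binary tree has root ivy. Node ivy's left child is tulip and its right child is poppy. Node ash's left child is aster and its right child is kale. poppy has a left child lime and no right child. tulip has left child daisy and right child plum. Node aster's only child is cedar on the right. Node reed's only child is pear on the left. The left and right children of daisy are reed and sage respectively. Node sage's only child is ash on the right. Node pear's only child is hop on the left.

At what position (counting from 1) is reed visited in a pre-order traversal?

Pre-order visits the node, then its left subtree, then its right subtree.
Visit ivy.
At ivy: go left to tulip.
  Visit tulip.
  At tulip: go left to daisy.
    Visit daisy.
    At daisy: go left to reed.
      Visit reed.
      At reed: go left to pear.
        Visit pear.
        At pear: go left to hop.
          hop is a leaf — visit hop.
        At pear: no right child.
      At reed: no right child.
    At daisy: go right to sage.
      Visit sage.
      At sage: no left child.
      At sage: go right to ash.
        Visit ash.
        At ash: go left to aster.
          Visit aster.
          At aster: no left child.
          At aster: go right to cedar.
            cedar is a leaf — visit cedar.
        At ash: go right to kale.
          kale is a leaf — visit kale.
  At tulip: go right to plum.
    plum is a leaf — visit plum.
At ivy: go right to poppy.
  Visit poppy.
  At poppy: go left to lime.
    lime is a leaf — visit lime.
  At poppy: no right child.
Full pre-order sequence: ivy, tulip, daisy, reed, pear, hop, sage, ash, aster, cedar, kale, plum, poppy, lime.

4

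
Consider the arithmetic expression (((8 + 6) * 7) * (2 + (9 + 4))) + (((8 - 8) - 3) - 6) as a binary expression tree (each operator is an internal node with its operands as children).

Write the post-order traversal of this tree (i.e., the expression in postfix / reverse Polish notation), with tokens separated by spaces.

Post-order on an expression tree gives postfix notation: for each operator, emit left operand, right operand, then the operator.

8 6 + 7 * 2 9 4 + + * 8 8 - 3 - 6 - +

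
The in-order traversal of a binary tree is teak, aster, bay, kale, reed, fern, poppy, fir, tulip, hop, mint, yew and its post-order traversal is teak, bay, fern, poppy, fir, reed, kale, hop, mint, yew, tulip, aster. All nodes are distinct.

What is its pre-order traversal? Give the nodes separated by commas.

aster, teak, tulip, kale, bay, reed, fir, poppy, fern, yew, mint, hop

The last element of post-order is the root; it splits in-order into left and right subtrees.
Root aster: left subtree has 1 node {teak}, right has 10 {bay, kale, reed, fern, poppy, fir, tulip, hop, mint, yew}.
  Root tulip: left subtree has 6 nodes {bay, kale, reed, fern, poppy, fir}, right has 3 {hop, mint, yew}.
    Root kale: left subtree has 1 node {bay}, right has 4 {reed, fern, poppy, fir}.
      Root reed: left subtree has 0 nodes { }, right has 3 {fern, poppy, fir}.
        Root fir: left subtree has 2 nodes {fern, poppy}, right has 0 { }.
          Root poppy: left subtree has 1 node {fern}, right has 0 { }.
    Root yew: left subtree has 2 nodes {hop, mint}, right has 0 { }.
      Root mint: left subtree has 1 node {hop}, right has 0 { }.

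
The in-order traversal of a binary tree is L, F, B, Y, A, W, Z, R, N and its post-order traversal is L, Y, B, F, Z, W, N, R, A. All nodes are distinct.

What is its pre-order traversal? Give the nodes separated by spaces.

The last element of post-order is the root; it splits in-order into left and right subtrees.
Root A: left subtree has 4 nodes {L, F, B, Y}, right has 4 {W, Z, R, N}.
  Root F: left subtree has 1 node {L}, right has 2 {B, Y}.
    Root B: left subtree has 0 nodes { }, right has 1 {Y}.
  Root R: left subtree has 2 nodes {W, Z}, right has 1 {N}.
    Root W: left subtree has 0 nodes { }, right has 1 {Z}.

A F L B Y R W Z N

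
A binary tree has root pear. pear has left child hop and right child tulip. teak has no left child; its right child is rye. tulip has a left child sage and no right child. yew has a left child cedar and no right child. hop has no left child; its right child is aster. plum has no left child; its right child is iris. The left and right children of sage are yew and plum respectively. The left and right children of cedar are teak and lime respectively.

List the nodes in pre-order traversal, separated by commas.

pear, hop, aster, tulip, sage, yew, cedar, teak, rye, lime, plum, iris

Pre-order visits the node, then its left subtree, then its right subtree.
Visit pear.
At pear: go left to hop.
  Visit hop.
  At hop: no left child.
  At hop: go right to aster.
    aster is a leaf — visit aster.
At pear: go right to tulip.
  Visit tulip.
  At tulip: go left to sage.
    Visit sage.
    At sage: go left to yew.
      Visit yew.
      At yew: go left to cedar.
        Visit cedar.
        At cedar: go left to teak.
          Visit teak.
          At teak: no left child.
          At teak: go right to rye.
            rye is a leaf — visit rye.
        At cedar: go right to lime.
          lime is a leaf — visit lime.
      At yew: no right child.
    At sage: go right to plum.
      Visit plum.
      At plum: no left child.
      At plum: go right to iris.
        iris is a leaf — visit iris.
  At tulip: no right child.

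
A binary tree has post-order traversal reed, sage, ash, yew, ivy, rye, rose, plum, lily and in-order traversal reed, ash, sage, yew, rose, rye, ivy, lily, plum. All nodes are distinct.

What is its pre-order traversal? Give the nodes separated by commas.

lily, rose, yew, ash, reed, sage, rye, ivy, plum

The last element of post-order is the root; it splits in-order into left and right subtrees.
Root lily: left subtree has 7 nodes {reed, ash, sage, yew, rose, rye, ivy}, right has 1 {plum}.
  Root rose: left subtree has 4 nodes {reed, ash, sage, yew}, right has 2 {rye, ivy}.
    Root yew: left subtree has 3 nodes {reed, ash, sage}, right has 0 { }.
      Root ash: left subtree has 1 node {reed}, right has 1 {sage}.
    Root rye: left subtree has 0 nodes { }, right has 1 {ivy}.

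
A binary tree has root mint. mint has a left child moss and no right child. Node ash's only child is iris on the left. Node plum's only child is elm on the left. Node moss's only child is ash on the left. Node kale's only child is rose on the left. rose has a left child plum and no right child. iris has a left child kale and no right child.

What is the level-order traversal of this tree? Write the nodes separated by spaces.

mint moss ash iris kale rose plum elm

Level-order visits nodes level by level from the root, left to right within each level.
Level 0: mint
Level 1: moss
Level 2: ash
Level 3: iris
Level 4: kale
Level 5: rose
Level 6: plum
Level 7: elm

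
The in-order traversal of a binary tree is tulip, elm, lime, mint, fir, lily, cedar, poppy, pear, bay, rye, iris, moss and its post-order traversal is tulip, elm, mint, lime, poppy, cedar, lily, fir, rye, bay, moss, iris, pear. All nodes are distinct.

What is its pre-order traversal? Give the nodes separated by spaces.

The last element of post-order is the root; it splits in-order into left and right subtrees.
Root pear: left subtree has 8 nodes {tulip, elm, lime, mint, fir, lily, cedar, poppy}, right has 4 {bay, rye, iris, moss}.
  Root fir: left subtree has 4 nodes {tulip, elm, lime, mint}, right has 3 {lily, cedar, poppy}.
    Root lime: left subtree has 2 nodes {tulip, elm}, right has 1 {mint}.
      Root elm: left subtree has 1 node {tulip}, right has 0 { }.
    Root lily: left subtree has 0 nodes { }, right has 2 {cedar, poppy}.
      Root cedar: left subtree has 0 nodes { }, right has 1 {poppy}.
  Root iris: left subtree has 2 nodes {bay, rye}, right has 1 {moss}.
    Root bay: left subtree has 0 nodes { }, right has 1 {rye}.

pear fir lime elm tulip mint lily cedar poppy iris bay rye moss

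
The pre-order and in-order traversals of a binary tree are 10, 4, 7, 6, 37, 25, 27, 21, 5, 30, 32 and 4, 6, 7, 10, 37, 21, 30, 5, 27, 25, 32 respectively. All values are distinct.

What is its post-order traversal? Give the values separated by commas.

6, 7, 4, 30, 5, 21, 27, 32, 25, 37, 10

The first element of pre-order is the root; it splits in-order into left and right subtrees.
Root 10: left subtree has 3 nodes {4, 6, 7}, right has 7 {37, 21, 30, 5, 27, 25, 32}.
  Root 4: left subtree has 0 nodes { }, right has 2 {6, 7}.
    Root 7: left subtree has 1 node {6}, right has 0 { }.
  Root 37: left subtree has 0 nodes { }, right has 6 {21, 30, 5, 27, 25, 32}.
    Root 25: left subtree has 4 nodes {21, 30, 5, 27}, right has 1 {32}.
      Root 27: left subtree has 3 nodes {21, 30, 5}, right has 0 { }.
        Root 21: left subtree has 0 nodes { }, right has 2 {30, 5}.
          Root 5: left subtree has 1 node {30}, right has 0 { }.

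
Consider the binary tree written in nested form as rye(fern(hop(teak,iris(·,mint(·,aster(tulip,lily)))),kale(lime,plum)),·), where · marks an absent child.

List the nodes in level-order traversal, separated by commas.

Level-order visits nodes level by level from the root, left to right within each level.
Level 0: rye
Level 1: fern
Level 2: hop, kale
Level 3: teak, iris, lime, plum
Level 4: mint
Level 5: aster
Level 6: tulip, lily

rye, fern, hop, kale, teak, iris, lime, plum, mint, aster, tulip, lily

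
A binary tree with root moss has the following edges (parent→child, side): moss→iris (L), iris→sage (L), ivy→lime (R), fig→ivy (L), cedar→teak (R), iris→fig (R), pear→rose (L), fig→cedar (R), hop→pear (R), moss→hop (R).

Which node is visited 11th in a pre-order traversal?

rose

Pre-order visits the node, then its left subtree, then its right subtree.
Visit moss.
At moss: go left to iris.
  Visit iris.
  At iris: go left to sage.
    sage is a leaf — visit sage.
  At iris: go right to fig.
    Visit fig.
    At fig: go left to ivy.
      Visit ivy.
      At ivy: no left child.
      At ivy: go right to lime.
        lime is a leaf — visit lime.
    At fig: go right to cedar.
      Visit cedar.
      At cedar: no left child.
      At cedar: go right to teak.
        teak is a leaf — visit teak.
At moss: go right to hop.
  Visit hop.
  At hop: no left child.
  At hop: go right to pear.
    Visit pear.
    At pear: go left to rose.
      rose is a leaf — visit rose.
    At pear: no right child.
Full pre-order sequence: moss, iris, sage, fig, ivy, lime, cedar, teak, hop, pear, rose.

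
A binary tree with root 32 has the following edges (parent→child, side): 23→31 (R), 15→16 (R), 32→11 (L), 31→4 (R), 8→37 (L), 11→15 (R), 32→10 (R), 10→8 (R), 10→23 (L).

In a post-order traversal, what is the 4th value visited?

4

Post-order visits the left subtree, then the right subtree, then the node.
At 32: go left to 11.
  At 11: no left child.
  At 11: go right to 15.
    At 15: no left child.
    At 15: go right to 16.
      16 is a leaf — visit 16.
    Visit 15.
  Visit 11.
At 32: go right to 10.
  At 10: go left to 23.
    At 23: no left child.
    At 23: go right to 31.
      At 31: no left child.
      At 31: go right to 4.
        4 is a leaf — visit 4.
      Visit 31.
    Visit 23.
  At 10: go right to 8.
    At 8: go left to 37.
      37 is a leaf — visit 37.
    At 8: no right child.
    Visit 8.
  Visit 10.
Visit 32.
Full post-order sequence: 16, 15, 11, 4, 31, 23, 37, 8, 10, 32.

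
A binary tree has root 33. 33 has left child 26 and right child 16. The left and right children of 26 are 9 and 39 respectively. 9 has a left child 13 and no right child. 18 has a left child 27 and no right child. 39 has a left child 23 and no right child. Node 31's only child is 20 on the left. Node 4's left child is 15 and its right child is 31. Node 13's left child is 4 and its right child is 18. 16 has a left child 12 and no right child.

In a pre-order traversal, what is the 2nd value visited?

Pre-order visits the node, then its left subtree, then its right subtree.
Visit 33.
At 33: go left to 26.
  Visit 26.
  At 26: go left to 9.
    Visit 9.
    At 9: go left to 13.
      Visit 13.
      At 13: go left to 4.
        Visit 4.
        At 4: go left to 15.
          15 is a leaf — visit 15.
        At 4: go right to 31.
          Visit 31.
          At 31: go left to 20.
            20 is a leaf — visit 20.
          At 31: no right child.
      At 13: go right to 18.
        Visit 18.
        At 18: go left to 27.
          27 is a leaf — visit 27.
        At 18: no right child.
    At 9: no right child.
  At 26: go right to 39.
    Visit 39.
    At 39: go left to 23.
      23 is a leaf — visit 23.
    At 39: no right child.
At 33: go right to 16.
  Visit 16.
  At 16: go left to 12.
    12 is a leaf — visit 12.
  At 16: no right child.
Full pre-order sequence: 33, 26, 9, 13, 4, 15, 31, 20, 18, 27, 39, 23, 16, 12.

26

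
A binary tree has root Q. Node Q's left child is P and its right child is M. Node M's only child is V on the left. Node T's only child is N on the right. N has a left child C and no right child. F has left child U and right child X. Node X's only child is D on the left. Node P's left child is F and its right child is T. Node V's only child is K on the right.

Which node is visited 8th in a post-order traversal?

P

Post-order visits the left subtree, then the right subtree, then the node.
At Q: go left to P.
  At P: go left to F.
    At F: go left to U.
      U is a leaf — visit U.
    At F: go right to X.
      At X: go left to D.
        D is a leaf — visit D.
      At X: no right child.
      Visit X.
    Visit F.
  At P: go right to T.
    At T: no left child.
    At T: go right to N.
      At N: go left to C.
        C is a leaf — visit C.
      At N: no right child.
      Visit N.
    Visit T.
  Visit P.
At Q: go right to M.
  At M: go left to V.
    At V: no left child.
    At V: go right to K.
      K is a leaf — visit K.
    Visit V.
  At M: no right child.
  Visit M.
Visit Q.
Full post-order sequence: U, D, X, F, C, N, T, P, K, V, M, Q.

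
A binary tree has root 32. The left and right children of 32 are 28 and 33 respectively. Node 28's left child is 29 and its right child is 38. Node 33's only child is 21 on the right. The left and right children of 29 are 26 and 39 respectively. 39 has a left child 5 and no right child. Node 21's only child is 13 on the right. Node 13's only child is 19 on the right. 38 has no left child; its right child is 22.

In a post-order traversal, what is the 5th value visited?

22

Post-order visits the left subtree, then the right subtree, then the node.
At 32: go left to 28.
  At 28: go left to 29.
    At 29: go left to 26.
      26 is a leaf — visit 26.
    At 29: go right to 39.
      At 39: go left to 5.
        5 is a leaf — visit 5.
      At 39: no right child.
      Visit 39.
    Visit 29.
  At 28: go right to 38.
    At 38: no left child.
    At 38: go right to 22.
      22 is a leaf — visit 22.
    Visit 38.
  Visit 28.
At 32: go right to 33.
  At 33: no left child.
  At 33: go right to 21.
    At 21: no left child.
    At 21: go right to 13.
      At 13: no left child.
      At 13: go right to 19.
        19 is a leaf — visit 19.
      Visit 13.
    Visit 21.
  Visit 33.
Visit 32.
Full post-order sequence: 26, 5, 39, 29, 22, 38, 28, 19, 13, 21, 33, 32.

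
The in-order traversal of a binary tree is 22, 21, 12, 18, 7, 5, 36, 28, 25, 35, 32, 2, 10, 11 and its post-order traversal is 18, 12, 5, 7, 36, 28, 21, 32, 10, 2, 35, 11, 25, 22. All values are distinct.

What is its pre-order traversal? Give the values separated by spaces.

22 25 21 28 36 7 12 18 5 11 35 2 32 10

The last element of post-order is the root; it splits in-order into left and right subtrees.
Root 22: left subtree has 0 nodes { }, right has 13 {21, 12, 18, 7, 5, 36, 28, 25, 35, 32, 2, 10, 11}.
  Root 25: left subtree has 7 nodes {21, 12, 18, 7, 5, 36, 28}, right has 5 {35, 32, 2, 10, 11}.
    Root 21: left subtree has 0 nodes { }, right has 6 {12, 18, 7, 5, 36, 28}.
      Root 28: left subtree has 5 nodes {12, 18, 7, 5, 36}, right has 0 { }.
        Root 36: left subtree has 4 nodes {12, 18, 7, 5}, right has 0 { }.
          Root 7: left subtree has 2 nodes {12, 18}, right has 1 {5}.
            Root 12: left subtree has 0 nodes { }, right has 1 {18}.
    Root 11: left subtree has 4 nodes {35, 32, 2, 10}, right has 0 { }.
      Root 35: left subtree has 0 nodes { }, right has 3 {32, 2, 10}.
        Root 2: left subtree has 1 node {32}, right has 1 {10}.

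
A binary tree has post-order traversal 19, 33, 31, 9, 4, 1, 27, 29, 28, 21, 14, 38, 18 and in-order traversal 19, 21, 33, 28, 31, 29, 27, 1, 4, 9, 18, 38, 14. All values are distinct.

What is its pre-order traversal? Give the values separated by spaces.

18 21 19 28 33 29 31 27 1 4 9 38 14

The last element of post-order is the root; it splits in-order into left and right subtrees.
Root 18: left subtree has 10 nodes {19, 21, 33, 28, 31, 29, 27, 1, 4, 9}, right has 2 {38, 14}.
  Root 21: left subtree has 1 node {19}, right has 8 {33, 28, 31, 29, 27, 1, 4, 9}.
    Root 28: left subtree has 1 node {33}, right has 6 {31, 29, 27, 1, 4, 9}.
      Root 29: left subtree has 1 node {31}, right has 4 {27, 1, 4, 9}.
        Root 27: left subtree has 0 nodes { }, right has 3 {1, 4, 9}.
          Root 1: left subtree has 0 nodes { }, right has 2 {4, 9}.
            Root 4: left subtree has 0 nodes { }, right has 1 {9}.
  Root 38: left subtree has 0 nodes { }, right has 1 {14}.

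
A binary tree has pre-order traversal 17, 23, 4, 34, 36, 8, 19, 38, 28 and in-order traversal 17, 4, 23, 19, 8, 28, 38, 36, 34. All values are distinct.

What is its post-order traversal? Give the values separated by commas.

4, 19, 28, 38, 8, 36, 34, 23, 17

The first element of pre-order is the root; it splits in-order into left and right subtrees.
Root 17: left subtree has 0 nodes { }, right has 8 {4, 23, 19, 8, 28, 38, 36, 34}.
  Root 23: left subtree has 1 node {4}, right has 6 {19, 8, 28, 38, 36, 34}.
    Root 34: left subtree has 5 nodes {19, 8, 28, 38, 36}, right has 0 { }.
      Root 36: left subtree has 4 nodes {19, 8, 28, 38}, right has 0 { }.
        Root 8: left subtree has 1 node {19}, right has 2 {28, 38}.
          Root 38: left subtree has 1 node {28}, right has 0 { }.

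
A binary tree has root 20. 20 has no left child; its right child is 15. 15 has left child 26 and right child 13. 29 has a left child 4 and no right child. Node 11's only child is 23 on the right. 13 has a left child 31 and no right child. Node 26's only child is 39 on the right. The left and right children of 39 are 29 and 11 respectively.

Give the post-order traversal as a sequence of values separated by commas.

Post-order visits the left subtree, then the right subtree, then the node.
At 20: no left child.
At 20: go right to 15.
  At 15: go left to 26.
    At 26: no left child.
    At 26: go right to 39.
      At 39: go left to 29.
        At 29: go left to 4.
          4 is a leaf — visit 4.
        At 29: no right child.
        Visit 29.
      At 39: go right to 11.
        At 11: no left child.
        At 11: go right to 23.
          23 is a leaf — visit 23.
        Visit 11.
      Visit 39.
    Visit 26.
  At 15: go right to 13.
    At 13: go left to 31.
      31 is a leaf — visit 31.
    At 13: no right child.
    Visit 13.
  Visit 15.
Visit 20.

4, 29, 23, 11, 39, 26, 31, 13, 15, 20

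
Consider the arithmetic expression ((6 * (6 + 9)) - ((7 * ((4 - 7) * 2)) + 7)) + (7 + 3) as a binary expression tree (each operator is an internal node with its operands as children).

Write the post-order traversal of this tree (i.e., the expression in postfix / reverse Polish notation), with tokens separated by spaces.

Post-order on an expression tree gives postfix notation: for each operator, emit left operand, right operand, then the operator.

6 6 9 + * 7 4 7 - 2 * * 7 + - 7 3 + +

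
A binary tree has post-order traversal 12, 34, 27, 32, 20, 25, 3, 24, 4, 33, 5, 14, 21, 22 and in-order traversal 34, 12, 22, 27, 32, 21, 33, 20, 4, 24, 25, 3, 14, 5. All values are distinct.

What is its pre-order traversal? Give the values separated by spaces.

The last element of post-order is the root; it splits in-order into left and right subtrees.
Root 22: left subtree has 2 nodes {34, 12}, right has 11 {27, 32, 21, 33, 20, 4, 24, 25, 3, 14, 5}.
  Root 34: left subtree has 0 nodes { }, right has 1 {12}.
  Root 21: left subtree has 2 nodes {27, 32}, right has 8 {33, 20, 4, 24, 25, 3, 14, 5}.
    Root 32: left subtree has 1 node {27}, right has 0 { }.
    Root 14: left subtree has 6 nodes {33, 20, 4, 24, 25, 3}, right has 1 {5}.
      Root 33: left subtree has 0 nodes { }, right has 5 {20, 4, 24, 25, 3}.
        Root 4: left subtree has 1 node {20}, right has 3 {24, 25, 3}.
          Root 24: left subtree has 0 nodes { }, right has 2 {25, 3}.
            Root 3: left subtree has 1 node {25}, right has 0 { }.

22 34 12 21 32 27 14 33 4 20 24 3 25 5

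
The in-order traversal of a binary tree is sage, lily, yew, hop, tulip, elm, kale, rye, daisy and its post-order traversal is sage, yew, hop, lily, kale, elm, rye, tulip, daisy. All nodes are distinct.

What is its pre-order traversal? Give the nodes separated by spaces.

The last element of post-order is the root; it splits in-order into left and right subtrees.
Root daisy: left subtree has 8 nodes {sage, lily, yew, hop, tulip, elm, kale, rye}, right has 0 { }.
  Root tulip: left subtree has 4 nodes {sage, lily, yew, hop}, right has 3 {elm, kale, rye}.
    Root lily: left subtree has 1 node {sage}, right has 2 {yew, hop}.
      Root hop: left subtree has 1 node {yew}, right has 0 { }.
    Root rye: left subtree has 2 nodes {elm, kale}, right has 0 { }.
      Root elm: left subtree has 0 nodes { }, right has 1 {kale}.

daisy tulip lily sage hop yew rye elm kale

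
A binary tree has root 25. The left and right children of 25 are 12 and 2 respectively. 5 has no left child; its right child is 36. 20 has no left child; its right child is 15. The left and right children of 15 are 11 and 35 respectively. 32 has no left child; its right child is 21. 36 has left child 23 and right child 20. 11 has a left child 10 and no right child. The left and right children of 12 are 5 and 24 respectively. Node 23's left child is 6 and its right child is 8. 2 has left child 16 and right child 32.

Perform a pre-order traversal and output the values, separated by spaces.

25 12 5 36 23 6 8 20 15 11 10 35 24 2 16 32 21

Pre-order visits the node, then its left subtree, then its right subtree.
Visit 25.
At 25: go left to 12.
  Visit 12.
  At 12: go left to 5.
    Visit 5.
    At 5: no left child.
    At 5: go right to 36.
      Visit 36.
      At 36: go left to 23.
        Visit 23.
        At 23: go left to 6.
          6 is a leaf — visit 6.
        At 23: go right to 8.
          8 is a leaf — visit 8.
      At 36: go right to 20.
        Visit 20.
        At 20: no left child.
        At 20: go right to 15.
          Visit 15.
          At 15: go left to 11.
            Visit 11.
            At 11: go left to 10.
              10 is a leaf — visit 10.
            At 11: no right child.
          At 15: go right to 35.
            35 is a leaf — visit 35.
  At 12: go right to 24.
    24 is a leaf — visit 24.
At 25: go right to 2.
  Visit 2.
  At 2: go left to 16.
    16 is a leaf — visit 16.
  At 2: go right to 32.
    Visit 32.
    At 32: no left child.
    At 32: go right to 21.
      21 is a leaf — visit 21.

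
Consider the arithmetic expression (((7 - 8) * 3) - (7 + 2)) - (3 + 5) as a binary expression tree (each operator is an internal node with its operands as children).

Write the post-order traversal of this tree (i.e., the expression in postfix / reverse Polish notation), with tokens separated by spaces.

Post-order on an expression tree gives postfix notation: for each operator, emit left operand, right operand, then the operator.

7 8 - 3 * 7 2 + - 3 5 + -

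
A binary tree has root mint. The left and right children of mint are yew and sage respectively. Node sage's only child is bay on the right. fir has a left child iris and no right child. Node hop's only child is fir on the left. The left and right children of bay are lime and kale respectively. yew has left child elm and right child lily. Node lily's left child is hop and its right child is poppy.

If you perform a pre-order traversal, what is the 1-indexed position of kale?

12

Pre-order visits the node, then its left subtree, then its right subtree.
Visit mint.
At mint: go left to yew.
  Visit yew.
  At yew: go left to elm.
    elm is a leaf — visit elm.
  At yew: go right to lily.
    Visit lily.
    At lily: go left to hop.
      Visit hop.
      At hop: go left to fir.
        Visit fir.
        At fir: go left to iris.
          iris is a leaf — visit iris.
        At fir: no right child.
      At hop: no right child.
    At lily: go right to poppy.
      poppy is a leaf — visit poppy.
At mint: go right to sage.
  Visit sage.
  At sage: no left child.
  At sage: go right to bay.
    Visit bay.
    At bay: go left to lime.
      lime is a leaf — visit lime.
    At bay: go right to kale.
      kale is a leaf — visit kale.
Full pre-order sequence: mint, yew, elm, lily, hop, fir, iris, poppy, sage, bay, lime, kale.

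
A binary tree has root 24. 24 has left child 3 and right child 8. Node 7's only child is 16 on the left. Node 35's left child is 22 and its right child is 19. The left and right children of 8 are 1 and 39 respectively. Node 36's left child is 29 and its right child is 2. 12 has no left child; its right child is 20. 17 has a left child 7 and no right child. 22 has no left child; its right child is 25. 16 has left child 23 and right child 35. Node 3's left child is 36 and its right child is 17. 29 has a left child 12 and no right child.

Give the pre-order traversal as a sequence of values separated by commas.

24, 3, 36, 29, 12, 20, 2, 17, 7, 16, 23, 35, 22, 25, 19, 8, 1, 39

Pre-order visits the node, then its left subtree, then its right subtree.
Visit 24.
At 24: go left to 3.
  Visit 3.
  At 3: go left to 36.
    Visit 36.
    At 36: go left to 29.
      Visit 29.
      At 29: go left to 12.
        Visit 12.
        At 12: no left child.
        At 12: go right to 20.
          20 is a leaf — visit 20.
      At 29: no right child.
    At 36: go right to 2.
      2 is a leaf — visit 2.
  At 3: go right to 17.
    Visit 17.
    At 17: go left to 7.
      Visit 7.
      At 7: go left to 16.
        Visit 16.
        At 16: go left to 23.
          23 is a leaf — visit 23.
        At 16: go right to 35.
          Visit 35.
          At 35: go left to 22.
            Visit 22.
            At 22: no left child.
            At 22: go right to 25.
              25 is a leaf — visit 25.
          At 35: go right to 19.
            19 is a leaf — visit 19.
      At 7: no right child.
    At 17: no right child.
At 24: go right to 8.
  Visit 8.
  At 8: go left to 1.
    1 is a leaf — visit 1.
  At 8: go right to 39.
    39 is a leaf — visit 39.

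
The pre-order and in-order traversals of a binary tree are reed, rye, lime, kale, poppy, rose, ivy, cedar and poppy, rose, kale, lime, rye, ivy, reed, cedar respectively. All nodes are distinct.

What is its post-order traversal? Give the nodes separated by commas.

rose, poppy, kale, lime, ivy, rye, cedar, reed

The first element of pre-order is the root; it splits in-order into left and right subtrees.
Root reed: left subtree has 6 nodes {poppy, rose, kale, lime, rye, ivy}, right has 1 {cedar}.
  Root rye: left subtree has 4 nodes {poppy, rose, kale, lime}, right has 1 {ivy}.
    Root lime: left subtree has 3 nodes {poppy, rose, kale}, right has 0 { }.
      Root kale: left subtree has 2 nodes {poppy, rose}, right has 0 { }.
        Root poppy: left subtree has 0 nodes { }, right has 1 {rose}.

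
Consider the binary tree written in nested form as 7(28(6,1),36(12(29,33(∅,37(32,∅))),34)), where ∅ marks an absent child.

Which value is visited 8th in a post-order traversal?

12

Post-order visits the left subtree, then the right subtree, then the node.
At 7: go left to 28.
  At 28: go left to 6.
    6 is a leaf — visit 6.
  At 28: go right to 1.
    1 is a leaf — visit 1.
  Visit 28.
At 7: go right to 36.
  At 36: go left to 12.
    At 12: go left to 29.
      29 is a leaf — visit 29.
    At 12: go right to 33.
      At 33: no left child.
      At 33: go right to 37.
        At 37: go left to 32.
          32 is a leaf — visit 32.
        At 37: no right child.
        Visit 37.
      Visit 33.
    Visit 12.
  At 36: go right to 34.
    34 is a leaf — visit 34.
  Visit 36.
Visit 7.
Full post-order sequence: 6, 1, 28, 29, 32, 37, 33, 12, 34, 36, 7.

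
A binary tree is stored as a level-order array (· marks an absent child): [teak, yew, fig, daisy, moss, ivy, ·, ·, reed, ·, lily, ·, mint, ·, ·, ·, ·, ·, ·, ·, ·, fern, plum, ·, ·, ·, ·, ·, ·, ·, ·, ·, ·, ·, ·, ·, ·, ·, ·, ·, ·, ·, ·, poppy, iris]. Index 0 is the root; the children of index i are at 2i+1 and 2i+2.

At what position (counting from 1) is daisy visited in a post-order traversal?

Post-order visits the left subtree, then the right subtree, then the node.
At teak: go left to yew.
  At yew: go left to daisy.
    At daisy: no left child.
    At daisy: go right to reed.
      reed is a leaf — visit reed.
    Visit daisy.
  At yew: go right to moss.
    At moss: no left child.
    At moss: go right to lily.
      At lily: go left to fern.
        At fern: go left to poppy.
          poppy is a leaf — visit poppy.
        At fern: go right to iris.
          iris is a leaf — visit iris.
        Visit fern.
      At lily: go right to plum.
        plum is a leaf — visit plum.
      Visit lily.
    Visit moss.
  Visit yew.
At teak: go right to fig.
  At fig: go left to ivy.
    At ivy: no left child.
    At ivy: go right to mint.
      mint is a leaf — visit mint.
    Visit ivy.
  At fig: no right child.
  Visit fig.
Visit teak.
Full post-order sequence: reed, daisy, poppy, iris, fern, plum, lily, moss, yew, mint, ivy, fig, teak.

2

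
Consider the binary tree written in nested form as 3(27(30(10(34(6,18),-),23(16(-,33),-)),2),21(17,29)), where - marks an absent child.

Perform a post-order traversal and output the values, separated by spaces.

6 18 34 10 33 16 23 30 2 27 17 29 21 3

Post-order visits the left subtree, then the right subtree, then the node.
At 3: go left to 27.
  At 27: go left to 30.
    At 30: go left to 10.
      At 10: go left to 34.
        At 34: go left to 6.
          6 is a leaf — visit 6.
        At 34: go right to 18.
          18 is a leaf — visit 18.
        Visit 34.
      At 10: no right child.
      Visit 10.
    At 30: go right to 23.
      At 23: go left to 16.
        At 16: no left child.
        At 16: go right to 33.
          33 is a leaf — visit 33.
        Visit 16.
      At 23: no right child.
      Visit 23.
    Visit 30.
  At 27: go right to 2.
    2 is a leaf — visit 2.
  Visit 27.
At 3: go right to 21.
  At 21: go left to 17.
    17 is a leaf — visit 17.
  At 21: go right to 29.
    29 is a leaf — visit 29.
  Visit 21.
Visit 3.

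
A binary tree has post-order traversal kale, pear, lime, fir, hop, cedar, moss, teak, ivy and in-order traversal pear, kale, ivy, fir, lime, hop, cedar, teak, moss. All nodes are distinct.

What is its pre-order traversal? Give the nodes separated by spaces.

ivy pear kale teak cedar hop fir lime moss

The last element of post-order is the root; it splits in-order into left and right subtrees.
Root ivy: left subtree has 2 nodes {pear, kale}, right has 6 {fir, lime, hop, cedar, teak, moss}.
  Root pear: left subtree has 0 nodes { }, right has 1 {kale}.
  Root teak: left subtree has 4 nodes {fir, lime, hop, cedar}, right has 1 {moss}.
    Root cedar: left subtree has 3 nodes {fir, lime, hop}, right has 0 { }.
      Root hop: left subtree has 2 nodes {fir, lime}, right has 0 { }.
        Root fir: left subtree has 0 nodes { }, right has 1 {lime}.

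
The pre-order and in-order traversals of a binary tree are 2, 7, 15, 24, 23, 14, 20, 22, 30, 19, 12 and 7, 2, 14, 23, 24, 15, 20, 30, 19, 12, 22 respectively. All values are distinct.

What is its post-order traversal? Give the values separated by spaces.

7 14 23 24 12 19 30 22 20 15 2

The first element of pre-order is the root; it splits in-order into left and right subtrees.
Root 2: left subtree has 1 node {7}, right has 9 {14, 23, 24, 15, 20, 30, 19, 12, 22}.
  Root 15: left subtree has 3 nodes {14, 23, 24}, right has 5 {20, 30, 19, 12, 22}.
    Root 24: left subtree has 2 nodes {14, 23}, right has 0 { }.
      Root 23: left subtree has 1 node {14}, right has 0 { }.
    Root 20: left subtree has 0 nodes { }, right has 4 {30, 19, 12, 22}.
      Root 22: left subtree has 3 nodes {30, 19, 12}, right has 0 { }.
        Root 30: left subtree has 0 nodes { }, right has 2 {19, 12}.
          Root 19: left subtree has 0 nodes { }, right has 1 {12}.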